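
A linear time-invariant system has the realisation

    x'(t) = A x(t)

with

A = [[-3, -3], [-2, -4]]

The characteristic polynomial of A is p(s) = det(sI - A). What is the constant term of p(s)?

6

For a 2×2 matrix, det(sI - A) = s^2 - (tr A)s + det A.
tr A = -7, det A = 6.
So p(s) = s^2 + 7s + 6.
The constant term is 6.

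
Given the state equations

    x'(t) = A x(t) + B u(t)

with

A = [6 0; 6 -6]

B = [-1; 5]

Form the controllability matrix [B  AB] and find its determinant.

66

AB = [[-6], [-36]]
Controllability matrix C = [B  AB] = [[-1, -6], [5, -36]]
det(C) = (-1)·(-36) - (-6)·5 = 36 - (-30) = 66
Since det(C) ≠ 0, rank(C) = 2 and the system is completely controllable.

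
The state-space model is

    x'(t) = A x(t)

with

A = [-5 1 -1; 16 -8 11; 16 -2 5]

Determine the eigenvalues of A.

-6, -5, 3

det(sI - A) = s^3 - (tr A)s^2 + (M11 + M22 + M33)s - det A, where Mii is the 2×2 principal minor of A obtained by deleting row i and column i.
tr A = (-5) + (-8) + 5 = -8; M11 = (-8)·5 - 11·(-2) = -40 - (-22) = -18; M22 = (-5)·5 - (-1)·16 = -25 - (-16) = -9; M33 = (-5)·(-8) - 1·16 = 40 - 16 = 24; sum of minors = -3.
det A = (-5)·((-8)·5 - 11·(-2)) - 1·(16·5 - 11·16) + (-1)·(16·(-2) - (-8)·16) = (-5)·(-18) - 1·(-96) + (-1)·96 = 90.
So p(s) = det(sI - A) = s^3 + 8s^2 - 3s - 90.
Rational-root test: any integer root divides -90. Testing small divisors, s = 3 works: p(3) = 27 + 72 + (-9) + (-90) = 0, so (s - 3) is a factor.
Dividing, p(s) = (s - 3)(s^2 + 11s + 30).
Factor s^2 + 11s + 30: two numbers with sum -11 and product 30 are -5 and -6, so s^2 + 11s + 30 = (s + 5)(s + 6).
Hence p(s) = (s - 3) (s + 5) (s + 6), with roots -6, -5, 3.
At least one eigenvalue has non-negative real part, so the system is not asymptotically stable.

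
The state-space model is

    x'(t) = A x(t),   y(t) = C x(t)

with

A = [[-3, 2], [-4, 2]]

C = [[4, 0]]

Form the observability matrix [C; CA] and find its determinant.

CA = [[-12, 8]]
Observability matrix O = [C; CA] = [[4, 0], [-12, 8]]
det(O) = 4·8 - 0·(-12) = 32 - 0 = 32
Since det(O) ≠ 0, rank(O) = 2 and the system is completely observable.

32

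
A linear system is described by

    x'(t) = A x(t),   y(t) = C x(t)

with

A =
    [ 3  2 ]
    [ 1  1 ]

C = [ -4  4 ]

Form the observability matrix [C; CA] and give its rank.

2

CA = [[-8, -4]]
Observability matrix O = [C; CA] = [[-4, 4], [-8, -4]]
det(O) = (-4)·(-4) - 4·(-8) = 16 - (-32) = 48 ≠ 0, so rank(O) = 2.
rank(O) = 2 = n, so the pair (A, C) is completely observable.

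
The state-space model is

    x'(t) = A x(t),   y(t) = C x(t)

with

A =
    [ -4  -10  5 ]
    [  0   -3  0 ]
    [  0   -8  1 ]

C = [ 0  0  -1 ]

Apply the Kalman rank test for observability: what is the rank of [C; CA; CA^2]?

2

CA = [[0, 8, -1]]
CA^2 = [[0, -16, -1]]
Observability matrix O = [C; CA; CA^2] = [[0, 0, -1], [0, 8, -1], [0, -16, -1]]
Column 1 of O is identically zero, so rank(O) ≤ 2.
The 2×2 minor from rows 1, 2, columns 2, 3 is 0·(-1) - (-1)·8 = 0 - (-8) = 8 ≠ 0, so rank(O) = 2.
rank(O) = 2 < n = 3, so the pair (A, C) is not completely observable.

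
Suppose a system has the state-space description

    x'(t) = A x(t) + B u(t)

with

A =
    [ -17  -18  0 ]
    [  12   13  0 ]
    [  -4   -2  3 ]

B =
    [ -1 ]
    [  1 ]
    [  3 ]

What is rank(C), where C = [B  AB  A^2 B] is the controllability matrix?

2

AB = [[-1], [1], [11]]
A^2B = [[-1], [1], [35]]
Controllability matrix C = [B  AB  A^2B] = [[-1, -1, -1], [1, 1, 1], [3, 11, 35]]
The rows r1, r2, r3 of C are linearly dependent: r1 + r2 = 0 (check each entry), so rank(C) ≤ 2.
The 2×2 minor from rows 1, 3, columns 1, 2 is (-1)·11 - (-1)·3 = -11 - (-3) = -8 ≠ 0, so rank(C) = 2.
rank(C) = 2 < n = 3, so the pair (A, B) is not completely controllable.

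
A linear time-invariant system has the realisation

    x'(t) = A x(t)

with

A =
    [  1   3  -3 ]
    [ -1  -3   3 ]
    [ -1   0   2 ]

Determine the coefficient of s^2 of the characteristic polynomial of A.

0

Expand det(sI - A) for the 3×3 matrix.
p(s) = s^3 - 7s.
(Check: constant term = det(-A) = (-1)^3 det A = 0; coefficient of s^2 = -tr A = 0.)
The coefficient of s^2 is 0.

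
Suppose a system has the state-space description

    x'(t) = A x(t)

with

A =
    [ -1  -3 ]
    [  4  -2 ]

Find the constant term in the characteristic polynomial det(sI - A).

14

For a 2×2 matrix, det(sI - A) = s^2 - (tr A)s + det A.
tr A = -3, det A = 14.
So p(s) = s^2 + 3s + 14.
The constant term is 14.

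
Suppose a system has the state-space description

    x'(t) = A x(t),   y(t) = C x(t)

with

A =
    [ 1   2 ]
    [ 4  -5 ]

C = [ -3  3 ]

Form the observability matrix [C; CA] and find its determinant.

CA = [[9, -21]]
Observability matrix O = [C; CA] = [[-3, 3], [9, -21]]
det(O) = (-3)·(-21) - 3·9 = 63 - 27 = 36
Since det(O) ≠ 0, rank(O) = 2 and the system is completely observable.

36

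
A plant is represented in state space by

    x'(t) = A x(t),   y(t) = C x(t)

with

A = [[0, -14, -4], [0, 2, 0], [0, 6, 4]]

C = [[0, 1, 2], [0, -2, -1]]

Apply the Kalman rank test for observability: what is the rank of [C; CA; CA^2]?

2

CA = [[0, 14, 8], [0, -10, -4]]
CA^2 = [[0, 76, 32], [0, -44, -16]]
Observability matrix O = [C; CA; CA^2] = [[0, 1, 2], [0, -2, -1], [0, 14, 8], [0, -10, -4], [0, 76, 32], [0, -44, -16]]
Column 1 of O is identically zero, so rank(O) ≤ 2.
The 2×2 minor from rows 1, 2, columns 2, 3 is 1·(-1) - 2·(-2) = -1 - (-4) = 3 ≠ 0, so rank(O) = 2.
rank(O) = 2 < n = 3, so the pair (A, C) is not completely observable.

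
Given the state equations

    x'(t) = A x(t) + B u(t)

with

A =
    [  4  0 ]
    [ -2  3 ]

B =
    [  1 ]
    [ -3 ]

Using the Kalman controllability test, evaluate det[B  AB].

1

AB = [[4], [-11]]
Controllability matrix C = [B  AB] = [[1, 4], [-3, -11]]
det(C) = 1·(-11) - 4·(-3) = -11 - (-12) = 1
Since det(C) ≠ 0, rank(C) = 2 and the system is completely controllable.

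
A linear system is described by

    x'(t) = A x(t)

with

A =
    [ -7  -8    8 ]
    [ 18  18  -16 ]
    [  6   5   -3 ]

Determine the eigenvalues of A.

1, 2, 5

det(sI - A) = s^3 - (tr A)s^2 + (M11 + M22 + M33)s - det A, where Mii is the 2×2 principal minor of A obtained by deleting row i and column i.
tr A = (-7) + 18 + (-3) = 8; M11 = 18·(-3) - (-16)·5 = -54 - (-80) = 26; M22 = (-7)·(-3) - 8·6 = 21 - 48 = -27; M33 = (-7)·18 - (-8)·18 = -126 - (-144) = 18; sum of minors = 17.
det A = (-7)·(18·(-3) - (-16)·5) - (-8)·(18·(-3) - (-16)·6) + 8·(18·5 - 18·6) = (-7)·26 - (-8)·42 + 8·(-18) = 10.
So p(s) = det(sI - A) = s^3 - 8s^2 + 17s - 10.
Rational-root test: any integer root divides -10. Testing small divisors, s = 1 works: p(1) = 1 + (-8) + 17 + (-10) = 0, so (s - 1) is a factor.
Dividing, p(s) = (s - 1)(s^2 - 7s + 10).
Factor s^2 - 7s + 10: two numbers with sum 7 and product 10 are 5 and 2, so s^2 - 7s + 10 = (s - 5)(s - 2).
Hence p(s) = (s - 5) (s - 2) (s - 1), with roots 1, 2, 5.
At least one eigenvalue has non-negative real part, so the system is not asymptotically stable.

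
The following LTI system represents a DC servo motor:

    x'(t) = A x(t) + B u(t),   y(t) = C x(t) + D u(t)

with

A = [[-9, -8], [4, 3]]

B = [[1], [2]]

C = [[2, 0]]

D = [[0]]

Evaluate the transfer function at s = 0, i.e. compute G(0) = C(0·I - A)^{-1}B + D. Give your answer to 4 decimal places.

-7.6000

G(0) = C(-A)^{-1}B + D = -C A^{-1} B + D.
det A = 5, so A^{-1} = (1/5)·adj(A) = [[3/5, 8/5], [-4/5, -9/5]]
A^{-1} B = [19/5, -22/5]^T
C A^{-1} B = 38/5
G(0) = D - C A^{-1} B = 0 - (38/5) = -38/5 ≈ -7.6000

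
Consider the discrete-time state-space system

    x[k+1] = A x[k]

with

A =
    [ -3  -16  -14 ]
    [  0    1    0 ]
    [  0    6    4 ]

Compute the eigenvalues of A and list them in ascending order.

det(zI - A) = z^3 - (tr A)z^2 + (M11 + M22 + M33)z - det A, where Mii is the 2×2 principal minor of A obtained by deleting row i and column i.
tr A = (-3) + 1 + 4 = 2; M11 = 1·4 - 0·6 = 4 - 0 = 4; M22 = (-3)·4 - (-14)·0 = -12 - 0 = -12; M33 = (-3)·1 - (-16)·0 = -3 - 0 = -3; sum of minors = -11.
det A = (-3)·(1·4 - 0·6) - (-16)·(0·4 - 0·0) + (-14)·(0·6 - 1·0) = (-3)·4 - (-16)·0 + (-14)·0 = -12.
So p(z) = det(zI - A) = z^3 - 2z^2 - 11z + 12.
Rational-root test: any integer root divides 12. Testing small divisors, z = 1 works: p(1) = 1 + (-2) + (-11) + 12 = 0, so (z - 1) is a factor.
Dividing, p(z) = (z - 1)(z^2 - z - 12).
Factor z^2 - z - 12: two numbers with sum 1 and product -12 are 4 and -3, so z^2 - z - 12 = (z - 4)(z + 3).
Hence p(z) = (z - 4) (z - 1) (z + 3), with roots -3, 1, 4.

-3, 1, 4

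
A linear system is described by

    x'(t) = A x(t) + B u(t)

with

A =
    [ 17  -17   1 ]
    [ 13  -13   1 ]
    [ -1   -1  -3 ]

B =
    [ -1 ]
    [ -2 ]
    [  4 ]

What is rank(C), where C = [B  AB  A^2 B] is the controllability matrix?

2

AB = [[21], [17], [-9]]
A^2B = [[59], [43], [-11]]
Controllability matrix C = [B  AB  A^2B] = [[-1, 21, 59], [-2, 17, 43], [4, -9, -11]]
The rows r1, r2, r3 of C are linearly dependent: -2·r1 + 3·r2 + r3 = 0 (check each entry), so rank(C) ≤ 2.
The 2×2 minor from rows 1, 2, columns 1, 2 is (-1)·17 - 21·(-2) = -17 - (-42) = 25 ≠ 0, so rank(C) = 2.
rank(C) = 2 < n = 3, so the pair (A, B) is not completely controllable.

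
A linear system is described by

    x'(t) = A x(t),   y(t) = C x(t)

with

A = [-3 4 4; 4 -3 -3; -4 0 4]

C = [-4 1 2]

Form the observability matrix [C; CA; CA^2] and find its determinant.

CA = [[8, -19, -11]]
CA^2 = [[-56, 89, 45]]
Observability matrix O = [C; CA; CA^2] = [[-4, 1, 2], [8, -19, -11], [-56, 89, 45]]
Expanding along the first row, det(O) = (-4)·((-19)·45 - (-11)·89) - 1·(8·45 - (-11)·(-56)) + 2·(8·89 - (-19)·(-56)) = (-4)·124 - 1·(-256) + 2·(-352) = -944
Since det(O) ≠ 0, rank(O) = 3 and the system is completely observable.

-944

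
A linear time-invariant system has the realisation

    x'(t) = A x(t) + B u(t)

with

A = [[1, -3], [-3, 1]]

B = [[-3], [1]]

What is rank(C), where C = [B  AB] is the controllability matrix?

AB = [[-6], [10]]
Controllability matrix C = [B  AB] = [[-3, -6], [1, 10]]
det(C) = (-3)·10 - (-6)·1 = -30 - (-6) = -24 ≠ 0, so rank(C) = 2.
rank(C) = 2 = n, so the pair (A, B) is completely controllable.

2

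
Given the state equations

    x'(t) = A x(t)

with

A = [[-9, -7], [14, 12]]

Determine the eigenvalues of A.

det(sI - A) = s^2 - (tr A)s + det A, with tr A = (-9) + 12 = 3 and det A = (-9)·12 - (-7)·14 = -108 - (-98) = -10.
So p(s) = det(sI - A) = s^2 - 3s - 10.
Factor s^2 - 3s - 10: two numbers with sum 3 and product -10 are 5 and -2, so s^2 - 3s - 10 = (s - 5)(s + 2).
Hence p(s) = (s - 5) (s + 2), with roots -2, 5.
At least one eigenvalue has non-negative real part, so the system is not asymptotically stable.

-2, 5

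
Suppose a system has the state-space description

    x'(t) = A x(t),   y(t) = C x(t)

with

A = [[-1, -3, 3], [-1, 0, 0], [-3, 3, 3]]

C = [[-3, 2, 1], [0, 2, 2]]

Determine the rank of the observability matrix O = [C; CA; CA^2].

CA = [[-2, 12, -6], [-8, 6, 6]]
CA^2 = [[8, -12, -24], [-16, 42, -6]]
Observability matrix O = [C; CA; CA^2] = [[-3, 2, 1], [0, 2, 2], [-2, 12, -6], [-8, 6, 6], [8, -12, -24], [-16, 42, -6]]
Take the 3×3 submatrix of O formed by rows 1, 2, 3: [[-3, 2, 1], [0, 2, 2], [-2, 12, -6]]. Its determinant is (-3)·(2·(-6) - 2·12) - 2·(0·(-6) - 2·(-2)) + 1·(0·12 - 2·(-2)) = (-3)·(-36) - 2·4 + 1·4 = 104 ≠ 0.
So rank(O) ≥ 3; since O has 3 columns, rank(O) = 3.
rank(O) = 3 = n, so the pair (A, C) is completely observable.

3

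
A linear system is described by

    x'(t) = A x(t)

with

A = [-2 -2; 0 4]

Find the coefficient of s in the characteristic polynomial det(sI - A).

For a 2×2 matrix, det(sI - A) = s^2 - (tr A)s + det A.
tr A = 2, det A = -8.
So p(s) = s^2 - 2s - 8.
The coefficient of s is -2.

-2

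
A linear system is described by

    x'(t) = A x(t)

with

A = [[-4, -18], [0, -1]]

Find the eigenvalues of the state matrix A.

-4, -1

det(sI - A) = s^2 - (tr A)s + det A, with tr A = (-4) + (-1) = -5 and det A = (-4)·(-1) - (-18)·0 = 4 - 0 = 4.
So p(s) = det(sI - A) = s^2 + 5s + 4.
Factor s^2 + 5s + 4: two numbers with sum -5 and product 4 are -1 and -4, so s^2 + 5s + 4 = (s + 1)(s + 4).
Hence p(s) = (s + 1) (s + 4), with roots -4, -1.
All eigenvalues have negative real part, so the system is asymptotically stable.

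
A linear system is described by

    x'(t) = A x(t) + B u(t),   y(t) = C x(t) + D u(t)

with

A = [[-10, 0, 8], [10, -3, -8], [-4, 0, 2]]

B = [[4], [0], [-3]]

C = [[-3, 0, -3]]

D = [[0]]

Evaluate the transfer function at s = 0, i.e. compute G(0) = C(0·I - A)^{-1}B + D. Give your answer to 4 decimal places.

G(0) = C(-A)^{-1}B + D = -C A^{-1} B + D.
det A = -36, so A^{-1} = (1/-36)·adj(A) = [[1/6, 0, -2/3], [-1/3, -1/3, 0], [1/3, 0, -5/6]]
A^{-1} B = [8/3, -4/3, 23/6]^T
C A^{-1} B = -39/2
G(0) = D - C A^{-1} B = 0 - (-39/2) = 39/2 ≈ 19.5000

19.5000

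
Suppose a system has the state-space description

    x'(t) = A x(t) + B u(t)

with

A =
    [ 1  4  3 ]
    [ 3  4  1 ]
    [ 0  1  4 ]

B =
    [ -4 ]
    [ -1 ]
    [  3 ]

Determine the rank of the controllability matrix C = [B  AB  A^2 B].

AB = [[1], [-13], [11]]
A^2B = [[-18], [-38], [31]]
Controllability matrix C = [B  AB  A^2B] = [[-4, 1, -18], [-1, -13, -38], [3, 11, 31]]
det(C) = (-4)·((-13)·31 - (-38)·11) - 1·((-1)·31 - (-38)·3) + (-18)·((-1)·11 - (-13)·3) = (-4)·15 - 1·83 + (-18)·28 = -647 ≠ 0, so rank(C) = 3.
rank(C) = 3 = n, so the pair (A, B) is completely controllable.

3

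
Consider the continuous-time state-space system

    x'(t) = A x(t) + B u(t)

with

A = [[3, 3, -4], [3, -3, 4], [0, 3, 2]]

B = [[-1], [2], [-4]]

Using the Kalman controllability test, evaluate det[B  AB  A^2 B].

-7605

AB = [[19], [-25], [-2]]
A^2B = [[-10], [124], [-79]]
Controllability matrix C = [B  AB  A^2B] = [[-1, 19, -10], [2, -25, 124], [-4, -2, -79]]
Expanding along the first row, det(C) = (-1)·((-25)·(-79) - 124·(-2)) - 19·(2·(-79) - 124·(-4)) + (-10)·(2·(-2) - (-25)·(-4)) = (-1)·2223 - 19·338 + (-10)·(-104) = -7605
Since det(C) ≠ 0, rank(C) = 3 and the system is completely controllable.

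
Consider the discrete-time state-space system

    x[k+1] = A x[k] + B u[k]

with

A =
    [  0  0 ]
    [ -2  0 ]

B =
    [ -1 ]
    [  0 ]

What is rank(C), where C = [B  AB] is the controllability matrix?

2

AB = [[0], [2]]
Controllability matrix C = [B  AB] = [[-1, 0], [0, 2]]
det(C) = (-1)·2 - 0·0 = -2 - 0 = -2 ≠ 0, so rank(C) = 2.
rank(C) = 2 = n, so the pair (A, B) is completely controllable.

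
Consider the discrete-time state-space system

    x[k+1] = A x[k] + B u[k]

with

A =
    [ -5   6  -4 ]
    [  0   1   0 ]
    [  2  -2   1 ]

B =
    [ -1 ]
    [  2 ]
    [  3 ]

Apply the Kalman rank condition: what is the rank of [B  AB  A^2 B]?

AB = [[5], [2], [-3]]
A^2B = [[-1], [2], [3]]
Controllability matrix C = [B  AB  A^2B] = [[-1, 5, -1], [2, 2, 2], [3, -3, 3]]
The rows r1, r2, r3 of C are linearly dependent: r1 - r2 + r3 = 0 (check each entry), so rank(C) ≤ 2.
The 2×2 minor from rows 1, 2, columns 1, 2 is (-1)·2 - 5·2 = -2 - 10 = -12 ≠ 0, so rank(C) = 2.
rank(C) = 2 < n = 3, so the pair (A, B) is not completely controllable.

2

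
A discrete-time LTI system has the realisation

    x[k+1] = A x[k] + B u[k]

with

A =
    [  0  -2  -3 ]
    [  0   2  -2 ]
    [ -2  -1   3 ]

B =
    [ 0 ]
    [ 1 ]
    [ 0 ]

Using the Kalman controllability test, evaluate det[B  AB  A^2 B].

AB = [[-2], [2], [-1]]
A^2B = [[-1], [6], [-1]]
Controllability matrix C = [B  AB  A^2B] = [[0, -2, -1], [1, 2, 6], [0, -1, -1]]
Expanding along the first row, det(C) = 0·(2·(-1) - 6·(-1)) - (-2)·(1·(-1) - 6·0) + (-1)·(1·(-1) - 2·0) = 0·4 - (-2)·(-1) + (-1)·(-1) = -1
Since det(C) ≠ 0, rank(C) = 3 and the system is completely controllable.

-1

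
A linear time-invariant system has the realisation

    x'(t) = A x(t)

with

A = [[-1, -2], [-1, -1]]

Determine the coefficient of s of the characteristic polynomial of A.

2

For a 2×2 matrix, det(sI - A) = s^2 - (tr A)s + det A.
tr A = -2, det A = -1.
So p(s) = s^2 + 2s - 1.
The coefficient of s is 2.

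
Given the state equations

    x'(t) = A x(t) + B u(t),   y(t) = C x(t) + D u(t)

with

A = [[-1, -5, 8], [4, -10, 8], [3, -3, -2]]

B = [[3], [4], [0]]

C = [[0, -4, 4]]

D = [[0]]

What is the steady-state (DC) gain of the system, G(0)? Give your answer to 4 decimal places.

-1.7333

G(0) = C(-A)^{-1}B + D = -C A^{-1} B + D.
det A = -60, so A^{-1} = (1/-60)·adj(A) = [[-11/15, 17/30, -2/3], [-8/15, 11/30, -2/3], [-3/10, 3/10, -1/2]]
A^{-1} B = [1/15, -2/15, 3/10]^T
C A^{-1} B = 26/15
G(0) = D - C A^{-1} B = 0 - (26/15) = -26/15 ≈ -1.7333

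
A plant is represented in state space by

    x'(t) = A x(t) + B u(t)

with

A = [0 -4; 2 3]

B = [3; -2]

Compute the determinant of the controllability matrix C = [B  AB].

16

AB = [[8], [0]]
Controllability matrix C = [B  AB] = [[3, 8], [-2, 0]]
det(C) = 3·0 - 8·(-2) = 0 - (-16) = 16
Since det(C) ≠ 0, rank(C) = 2 and the system is completely controllable.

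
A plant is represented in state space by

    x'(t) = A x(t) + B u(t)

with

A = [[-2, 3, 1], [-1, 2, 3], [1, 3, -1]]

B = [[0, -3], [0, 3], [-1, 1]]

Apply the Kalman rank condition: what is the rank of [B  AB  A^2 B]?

3

AB = [[-1, 16], [-3, 12], [1, 5]]
A^2B = [[-6, 9], [-2, 23], [-11, 47]]
Controllability matrix C = [B  AB  A^2B] = [[0, -3, -1, 16, -6, 9], [0, 3, -3, 12, -2, 23], [-1, 1, 1, 5, -11, 47]]
Take the 3×3 submatrix of C formed by columns 1, 2, 3: [[0, -3, -1], [0, 3, -3], [-1, 1, 1]]. Its determinant is 0·(3·1 - (-3)·1) - (-3)·(0·1 - (-3)·(-1)) + (-1)·(0·1 - 3·(-1)) = 0·6 - (-3)·(-3) + (-1)·3 = -12 ≠ 0.
So rank(C) ≥ 3; since C has 3 rows, rank(C) = 3.
rank(C) = 3 = n, so the pair (A, B) is completely controllable.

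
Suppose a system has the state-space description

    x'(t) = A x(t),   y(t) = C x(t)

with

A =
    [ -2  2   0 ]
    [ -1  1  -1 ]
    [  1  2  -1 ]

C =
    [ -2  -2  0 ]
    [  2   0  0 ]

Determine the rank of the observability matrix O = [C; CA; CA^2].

CA = [[6, -6, 2], [-4, 4, 0]]
CA^2 = [[-4, 10, 4], [4, -4, -4]]
Observability matrix O = [C; CA; CA^2] = [[-2, -2, 0], [2, 0, 0], [6, -6, 2], [-4, 4, 0], [-4, 10, 4], [4, -4, -4]]
Take the 3×3 submatrix of O formed by rows 1, 2, 3: [[-2, -2, 0], [2, 0, 0], [6, -6, 2]]. Its determinant is (-2)·(0·2 - 0·(-6)) - (-2)·(2·2 - 0·6) + 0·(2·(-6) - 0·6) = (-2)·0 - (-2)·4 + 0·(-12) = 8 ≠ 0.
So rank(O) ≥ 3; since O has 3 columns, rank(O) = 3.
rank(O) = 3 = n, so the pair (A, C) is completely observable.

3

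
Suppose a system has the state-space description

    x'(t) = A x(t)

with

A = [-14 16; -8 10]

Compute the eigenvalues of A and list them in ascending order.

det(sI - A) = s^2 - (tr A)s + det A, with tr A = (-14) + 10 = -4 and det A = (-14)·10 - 16·(-8) = -140 - (-128) = -12.
So p(s) = det(sI - A) = s^2 + 4s - 12.
Factor s^2 + 4s - 12: two numbers with sum -4 and product -12 are 2 and -6, so s^2 + 4s - 12 = (s - 2)(s + 6).
Hence p(s) = (s - 2) (s + 6), with roots -6, 2.
At least one eigenvalue has non-negative real part, so the system is not asymptotically stable.

-6, 2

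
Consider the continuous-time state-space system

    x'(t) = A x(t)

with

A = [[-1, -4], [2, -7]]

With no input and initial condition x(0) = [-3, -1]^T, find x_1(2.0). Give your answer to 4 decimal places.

-0.0099

det(sI - A) = s^2 - (tr A)s + det A, with tr A = (-1) + (-7) = -8 and det A = (-1)·(-7) - (-4)·2 = 7 - (-8) = 15.
So p(s) = det(sI - A) = s^2 + 8s + 15.
Factor s^2 + 8s + 15: two numbers with sum -8 and product 15 are -3 and -5, so s^2 + 8s + 15 = (s + 3)(s + 5).
Hence p(s) = (s + 3) (s + 5), with roots -5, -3.
The eigenvalues -5, -3 are distinct and real, so A is diagonalisable and x(t) = e^{At} x(0) = V diag(e^{λ_i t}) V^{-1} x(0), where the columns of V are the eigenvectors.
λ = -5: A - (-5)I = [[4, -4], [2, -2]]. Row 1 gives 4·v1 + (-4)·v2 = 0, so take v_1 = [1, 1]^T.
λ = -3: A - (-3)I = [[2, -4], [2, -4]]. Row 1 gives 2·v1 + (-4)·v2 = 0, so take v_2 = [2, 1]^T.
V = [v_1 v_2] = [[1, 2], [1, 1]] has det V = -1, so V^{-1} = adj(V)/det V = [[-1, 2], [1, -1]].
Modal coordinates z(0) = V^{-1} x(0): (-1)·(-3) + 2·(-1) = 1; 1·(-3) + (-1)·(-1) = -2; so z(0) = [1, -2]^T.
x_1(t) = Σ_i (v_i)_1 · z_i(0) · e^{λ_i t} (row 1 of V times the modal terms).
x_1(2.0) = 1·1·e^{-5·2.0} + 2·(-2)·e^{-3·2.0} = 1·0.000045 + (-4)·0.002479 = -0.0099.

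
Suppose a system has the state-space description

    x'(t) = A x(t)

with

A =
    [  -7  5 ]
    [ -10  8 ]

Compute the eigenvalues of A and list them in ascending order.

-2, 3

det(sI - A) = s^2 - (tr A)s + det A, with tr A = (-7) + 8 = 1 and det A = (-7)·8 - 5·(-10) = -56 - (-50) = -6.
So p(s) = det(sI - A) = s^2 - s - 6.
Factor s^2 - s - 6: two numbers with sum 1 and product -6 are 3 and -2, so s^2 - s - 6 = (s - 3)(s + 2).
Hence p(s) = (s - 3) (s + 2), with roots -2, 3.
At least one eigenvalue has non-negative real part, so the system is not asymptotically stable.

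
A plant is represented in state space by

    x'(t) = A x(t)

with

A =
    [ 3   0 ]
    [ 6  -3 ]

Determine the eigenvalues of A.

det(sI - A) = s^2 - (tr A)s + det A, with tr A = 3 + (-3) = 0 and det A = 3·(-3) - 0·6 = -9 - 0 = -9.
So p(s) = det(sI - A) = s^2 - 9.
Factor s^2 - 9: two numbers with sum 0 and product -9 are 3 and -3, so s^2 - 9 = (s - 3)(s + 3).
Hence p(s) = (s - 3) (s + 3), with roots -3, 3.
At least one eigenvalue has non-negative real part, so the system is not asymptotically stable.

-3, 3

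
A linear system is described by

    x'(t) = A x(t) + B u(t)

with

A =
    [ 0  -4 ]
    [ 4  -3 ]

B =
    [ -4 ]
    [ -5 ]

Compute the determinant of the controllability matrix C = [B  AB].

AB = [[20], [-1]]
Controllability matrix C = [B  AB] = [[-4, 20], [-5, -1]]
det(C) = (-4)·(-1) - 20·(-5) = 4 - (-100) = 104
Since det(C) ≠ 0, rank(C) = 2 and the system is completely controllable.

104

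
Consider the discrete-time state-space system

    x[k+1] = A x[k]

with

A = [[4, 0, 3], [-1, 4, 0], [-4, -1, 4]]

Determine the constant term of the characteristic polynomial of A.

-115

Expand det(zI - A) for the 3×3 matrix.
p(z) = z^3 - 12z^2 + 60z - 115.
(Check: constant term = det(-A) = (-1)^3 det A = -115; coefficient of z^2 = -tr A = -12.)
The constant term is -115.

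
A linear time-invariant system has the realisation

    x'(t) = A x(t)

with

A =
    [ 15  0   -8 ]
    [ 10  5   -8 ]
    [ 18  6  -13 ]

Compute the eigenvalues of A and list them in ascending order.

-1, 3, 5

det(sI - A) = s^3 - (tr A)s^2 + (M11 + M22 + M33)s - det A, where Mii is the 2×2 principal minor of A obtained by deleting row i and column i.
tr A = 15 + 5 + (-13) = 7; M11 = 5·(-13) - (-8)·6 = -65 - (-48) = -17; M22 = 15·(-13) - (-8)·18 = -195 - (-144) = -51; M33 = 15·5 - 0·10 = 75 - 0 = 75; sum of minors = 7.
det A = 15·(5·(-13) - (-8)·6) - 0·(10·(-13) - (-8)·18) + (-8)·(10·6 - 5·18) = 15·(-17) - 0·14 + (-8)·(-30) = -15.
So p(s) = det(sI - A) = s^3 - 7s^2 + 7s + 15.
Rational-root test: any integer root divides 15. Testing small divisors, s = -1 works: p(-1) = -1 + (-7) + (-7) + 15 = 0, so (s + 1) is a factor.
Dividing, p(s) = (s + 1)(s^2 - 8s + 15).
Factor s^2 - 8s + 15: two numbers with sum 8 and product 15 are 5 and 3, so s^2 - 8s + 15 = (s - 5)(s - 3).
Hence p(s) = (s - 5) (s - 3) (s + 1), with roots -1, 3, 5.
At least one eigenvalue has non-negative real part, so the system is not asymptotically stable.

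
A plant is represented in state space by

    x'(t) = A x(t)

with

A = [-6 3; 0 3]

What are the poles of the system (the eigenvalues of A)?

-6, 3

det(sI - A) = s^2 - (tr A)s + det A, with tr A = (-6) + 3 = -3 and det A = (-6)·3 - 3·0 = -18 - 0 = -18.
So p(s) = det(sI - A) = s^2 + 3s - 18.
Factor s^2 + 3s - 18: two numbers with sum -3 and product -18 are 3 and -6, so s^2 + 3s - 18 = (s - 3)(s + 6).
Hence p(s) = (s - 3) (s + 6), with roots -6, 3.
At least one eigenvalue has non-negative real part, so the system is not asymptotically stable.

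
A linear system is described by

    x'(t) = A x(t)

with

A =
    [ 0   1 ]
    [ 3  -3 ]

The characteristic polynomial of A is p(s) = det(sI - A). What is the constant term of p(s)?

-3

For a 2×2 matrix, det(sI - A) = s^2 - (tr A)s + det A.
tr A = -3, det A = -3.
So p(s) = s^2 + 3s - 3.
The constant term is -3.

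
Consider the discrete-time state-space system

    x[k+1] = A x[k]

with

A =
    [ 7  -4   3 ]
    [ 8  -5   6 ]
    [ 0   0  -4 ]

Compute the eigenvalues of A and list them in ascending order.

-4, -1, 3

det(zI - A) = z^3 - (tr A)z^2 + (M11 + M22 + M33)z - det A, where Mii is the 2×2 principal minor of A obtained by deleting row i and column i.
tr A = 7 + (-5) + (-4) = -2; M11 = (-5)·(-4) - 6·0 = 20 - 0 = 20; M22 = 7·(-4) - 3·0 = -28 - 0 = -28; M33 = 7·(-5) - (-4)·8 = -35 - (-32) = -3; sum of minors = -11.
det A = 7·((-5)·(-4) - 6·0) - (-4)·(8·(-4) - 6·0) + 3·(8·0 - (-5)·0) = 7·20 - (-4)·(-32) + 3·0 = 12.
So p(z) = det(zI - A) = z^3 + 2z^2 - 11z - 12.
Rational-root test: any integer root divides -12. Testing small divisors, z = -1 works: p(-1) = -1 + 2 + 11 + (-12) = 0, so (z + 1) is a factor.
Dividing, p(z) = (z + 1)(z^2 + z - 12).
Factor z^2 + z - 12: two numbers with sum -1 and product -12 are 3 and -4, so z^2 + z - 12 = (z - 3)(z + 4).
Hence p(z) = (z - 3) (z + 1) (z + 4), with roots -4, -1, 3.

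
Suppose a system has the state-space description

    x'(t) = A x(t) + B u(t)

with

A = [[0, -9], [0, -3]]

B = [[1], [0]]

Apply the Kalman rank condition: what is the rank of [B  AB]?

AB = [[0], [0]]
Controllability matrix C = [B  AB] = [[1, 0], [0, 0]]
Every column of C is a scalar multiple of column 1 = [1, 0] (multipliers 1, 0), so the columns span a one-dimensional space.
C ≠ 0, hence rank(C) = 1.
rank(C) = 1 < n = 2, so the pair (A, B) is not completely controllable.

1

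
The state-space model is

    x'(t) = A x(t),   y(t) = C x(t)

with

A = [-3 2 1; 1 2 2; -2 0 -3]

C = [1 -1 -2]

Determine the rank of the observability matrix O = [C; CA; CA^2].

3

CA = [[0, 0, 5]]
CA^2 = [[-10, 0, -15]]
Observability matrix O = [C; CA; CA^2] = [[1, -1, -2], [0, 0, 5], [-10, 0, -15]]
det(O) = 1·(0·(-15) - 5·0) - (-1)·(0·(-15) - 5·(-10)) + (-2)·(0·0 - 0·(-10)) = 1·0 - (-1)·50 + (-2)·0 = 50 ≠ 0, so rank(O) = 3.
rank(O) = 3 = n, so the pair (A, C) is completely observable.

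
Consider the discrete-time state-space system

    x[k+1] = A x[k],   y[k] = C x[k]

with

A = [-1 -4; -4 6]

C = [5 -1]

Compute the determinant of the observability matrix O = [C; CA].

-131

CA = [[-1, -26]]
Observability matrix O = [C; CA] = [[5, -1], [-1, -26]]
det(O) = 5·(-26) - (-1)·(-1) = -130 - 1 = -131
Since det(O) ≠ 0, rank(O) = 2 and the system is completely observable.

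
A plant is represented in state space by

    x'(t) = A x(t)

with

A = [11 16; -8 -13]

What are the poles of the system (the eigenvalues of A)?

-5, 3

det(sI - A) = s^2 - (tr A)s + det A, with tr A = 11 + (-13) = -2 and det A = 11·(-13) - 16·(-8) = -143 - (-128) = -15.
So p(s) = det(sI - A) = s^2 + 2s - 15.
Factor s^2 + 2s - 15: two numbers with sum -2 and product -15 are 3 and -5, so s^2 + 2s - 15 = (s - 3)(s + 5).
Hence p(s) = (s - 3) (s + 5), with roots -5, 3.
At least one eigenvalue has non-negative real part, so the system is not asymptotically stable.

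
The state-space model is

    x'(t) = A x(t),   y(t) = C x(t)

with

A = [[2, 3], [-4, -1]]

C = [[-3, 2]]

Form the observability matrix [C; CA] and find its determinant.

CA = [[-14, -11]]
Observability matrix O = [C; CA] = [[-3, 2], [-14, -11]]
det(O) = (-3)·(-11) - 2·(-14) = 33 - (-28) = 61
Since det(O) ≠ 0, rank(O) = 2 and the system is completely observable.

61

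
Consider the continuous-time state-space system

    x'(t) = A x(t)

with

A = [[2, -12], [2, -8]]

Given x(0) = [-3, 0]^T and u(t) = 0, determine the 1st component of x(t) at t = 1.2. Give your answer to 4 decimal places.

det(sI - A) = s^2 - (tr A)s + det A, with tr A = 2 + (-8) = -6 and det A = 2·(-8) - (-12)·2 = -16 - (-24) = 8.
So p(s) = det(sI - A) = s^2 + 6s + 8.
Factor s^2 + 6s + 8: two numbers with sum -6 and product 8 are -2 and -4, so s^2 + 6s + 8 = (s + 2)(s + 4).
Hence p(s) = (s + 2) (s + 4), with roots -4, -2.
The eigenvalues -4, -2 are distinct and real, so A is diagonalisable and x(t) = e^{At} x(0) = V diag(e^{λ_i t}) V^{-1} x(0), where the columns of V are the eigenvectors.
λ = -4: A - (-4)I = [[6, -12], [2, -4]]. Row 1 gives 6·v1 + (-12)·v2 = 0, so take v_1 = [2, 1]^T.
λ = -2: A - (-2)I = [[4, -12], [2, -6]]. Row 1 gives 4·v1 + (-12)·v2 = 0, so take v_2 = [-3, -1]^T.
V = [v_1 v_2] = [[2, -3], [1, -1]] has det V = 1, so V^{-1} = adj(V)/det V = [[-1, 3], [-1, 2]].
Modal coordinates z(0) = V^{-1} x(0): (-1)·(-3) + 3·0 = 3; (-1)·(-3) + 2·0 = 3; so z(0) = [3, 3]^T.
x_1(t) = Σ_i (v_i)_1 · z_i(0) · e^{λ_i t} (row 1 of V times the modal terms).
x_1(1.2) = 2·3·e^{-4·1.2} + (-3)·3·e^{-2·1.2} = 6·0.008230 + (-9)·0.090718 = -0.7671.

-0.7671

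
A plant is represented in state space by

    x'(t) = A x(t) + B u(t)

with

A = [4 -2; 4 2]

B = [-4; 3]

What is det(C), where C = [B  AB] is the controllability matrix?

AB = [[-22], [-10]]
Controllability matrix C = [B  AB] = [[-4, -22], [3, -10]]
det(C) = (-4)·(-10) - (-22)·3 = 40 - (-66) = 106
Since det(C) ≠ 0, rank(C) = 2 and the system is completely controllable.

106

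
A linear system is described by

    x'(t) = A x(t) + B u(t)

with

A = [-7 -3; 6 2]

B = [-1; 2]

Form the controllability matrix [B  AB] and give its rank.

AB = [[1], [-2]]
Controllability matrix C = [B  AB] = [[-1, 1], [2, -2]]
Every column of C is a scalar multiple of column 1 = [-1, 2] (multipliers 1, -1), so the columns span a one-dimensional space.
C ≠ 0, hence rank(C) = 1.
rank(C) = 1 < n = 2, so the pair (A, B) is not completely controllable.

1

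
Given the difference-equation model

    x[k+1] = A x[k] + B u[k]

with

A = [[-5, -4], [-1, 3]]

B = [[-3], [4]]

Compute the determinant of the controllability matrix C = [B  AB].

AB = [[-1], [15]]
Controllability matrix C = [B  AB] = [[-3, -1], [4, 15]]
det(C) = (-3)·15 - (-1)·4 = -45 - (-4) = -41
Since det(C) ≠ 0, rank(C) = 2 and the system is completely controllable.

-41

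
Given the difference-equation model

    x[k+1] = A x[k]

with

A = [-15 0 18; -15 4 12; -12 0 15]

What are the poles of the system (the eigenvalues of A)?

det(zI - A) = z^3 - (tr A)z^2 + (M11 + M22 + M33)z - det A, where Mii is the 2×2 principal minor of A obtained by deleting row i and column i.
tr A = (-15) + 4 + 15 = 4; M11 = 4·15 - 12·0 = 60 - 0 = 60; M22 = (-15)·15 - 18·(-12) = -225 - (-216) = -9; M33 = (-15)·4 - 0·(-15) = -60 - 0 = -60; sum of minors = -9.
det A = (-15)·(4·15 - 12·0) - 0·((-15)·15 - 12·(-12)) + 18·((-15)·0 - 4·(-12)) = (-15)·60 - 0·(-81) + 18·48 = -36.
So p(z) = det(zI - A) = z^3 - 4z^2 - 9z + 36.
Rational-root test: any integer root divides 36. Testing small divisors, z = -3 works: p(-3) = -27 + (-36) + 27 + 36 = 0, so (z + 3) is a factor.
Dividing, p(z) = (z + 3)(z^2 - 7z + 12).
Factor z^2 - 7z + 12: two numbers with sum 7 and product 12 are 4 and 3, so z^2 - 7z + 12 = (z - 4)(z - 3).
Hence p(z) = (z - 4) (z - 3) (z + 3), with roots -3, 3, 4.

-3, 3, 4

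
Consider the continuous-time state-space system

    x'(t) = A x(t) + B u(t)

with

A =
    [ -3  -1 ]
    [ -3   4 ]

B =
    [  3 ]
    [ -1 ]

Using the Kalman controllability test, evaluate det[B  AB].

AB = [[-8], [-13]]
Controllability matrix C = [B  AB] = [[3, -8], [-1, -13]]
det(C) = 3·(-13) - (-8)·(-1) = -39 - 8 = -47
Since det(C) ≠ 0, rank(C) = 2 and the system is completely controllable.

-47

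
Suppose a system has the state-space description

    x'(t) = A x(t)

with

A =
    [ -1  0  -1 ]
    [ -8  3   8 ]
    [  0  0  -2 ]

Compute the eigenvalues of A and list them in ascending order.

det(sI - A) = s^3 - (tr A)s^2 + (M11 + M22 + M33)s - det A, where Mii is the 2×2 principal minor of A obtained by deleting row i and column i.
tr A = (-1) + 3 + (-2) = 0; M11 = 3·(-2) - 8·0 = -6 - 0 = -6; M22 = (-1)·(-2) - (-1)·0 = 2 - 0 = 2; M33 = (-1)·3 - 0·(-8) = -3 - 0 = -3; sum of minors = -7.
det A = (-1)·(3·(-2) - 8·0) - 0·((-8)·(-2) - 8·0) + (-1)·((-8)·0 - 3·0) = (-1)·(-6) - 0·16 + (-1)·0 = 6.
So p(s) = det(sI - A) = s^3 - 7s - 6.
Rational-root test: any integer root divides -6. Testing small divisors, s = -1 works: p(-1) = -1 + 0 + 7 + (-6) = 0, so (s + 1) is a factor.
Dividing, p(s) = (s + 1)(s^2 - s - 6).
Factor s^2 - s - 6: two numbers with sum 1 and product -6 are 3 and -2, so s^2 - s - 6 = (s - 3)(s + 2).
Hence p(s) = (s - 3) (s + 1) (s + 2), with roots -2, -1, 3.
At least one eigenvalue has non-negative real part, so the system is not asymptotically stable.

-2, -1, 3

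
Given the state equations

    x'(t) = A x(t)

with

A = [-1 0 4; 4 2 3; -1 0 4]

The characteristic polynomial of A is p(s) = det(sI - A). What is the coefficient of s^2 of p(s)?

Expand det(sI - A) for the 3×3 matrix.
p(s) = s^3 - 5s^2 + 6s.
(Check: constant term = det(-A) = (-1)^3 det A = 0; coefficient of s^2 = -tr A = -5.)
The coefficient of s^2 is -5.

-5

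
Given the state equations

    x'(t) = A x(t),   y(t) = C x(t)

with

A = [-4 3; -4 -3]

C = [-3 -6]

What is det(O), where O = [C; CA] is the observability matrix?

189

CA = [[36, 9]]
Observability matrix O = [C; CA] = [[-3, -6], [36, 9]]
det(O) = (-3)·9 - (-6)·36 = -27 - (-216) = 189
Since det(O) ≠ 0, rank(O) = 2 and the system is completely observable.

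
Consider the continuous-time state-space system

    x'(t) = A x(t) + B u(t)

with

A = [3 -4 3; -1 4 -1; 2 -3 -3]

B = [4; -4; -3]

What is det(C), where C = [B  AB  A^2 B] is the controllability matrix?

-15320

AB = [[19], [-17], [29]]
A^2B = [[212], [-116], [2]]
Controllability matrix C = [B  AB  A^2B] = [[4, 19, 212], [-4, -17, -116], [-3, 29, 2]]
Expanding along the first row, det(C) = 4·((-17)·2 - (-116)·29) - 19·((-4)·2 - (-116)·(-3)) + 212·((-4)·29 - (-17)·(-3)) = 4·3330 - 19·(-356) + 212·(-167) = -15320
Since det(C) ≠ 0, rank(C) = 3 and the system is completely controllable.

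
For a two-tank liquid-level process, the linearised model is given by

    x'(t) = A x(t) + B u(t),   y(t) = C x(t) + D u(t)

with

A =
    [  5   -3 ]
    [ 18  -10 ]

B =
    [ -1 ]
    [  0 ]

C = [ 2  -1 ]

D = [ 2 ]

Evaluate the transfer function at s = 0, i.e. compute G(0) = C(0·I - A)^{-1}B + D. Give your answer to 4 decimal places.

1.5000

G(0) = C(-A)^{-1}B + D = -C A^{-1} B + D.
det A = 4, so A^{-1} = (1/4)·adj(A) = [[-5/2, 3/4], [-9/2, 5/4]]
A^{-1} B = [5/2, 9/2]^T
C A^{-1} B = 1/2
G(0) = D - C A^{-1} B = 2 - (1/2) = 3/2 ≈ 1.5000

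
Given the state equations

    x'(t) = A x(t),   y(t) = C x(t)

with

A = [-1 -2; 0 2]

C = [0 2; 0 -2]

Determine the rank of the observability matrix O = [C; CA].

1

CA = [[0, 4], [0, -4]]
Observability matrix O = [C; CA] = [[0, 2], [0, -2], [0, 4], [0, -4]]
Every row of O is a scalar multiple of row 1 = [0, 2] (multipliers 1, -1, 2, -2), so the rows span a one-dimensional space.
O ≠ 0, hence rank(O) = 1.
rank(O) = 1 < n = 2, so the pair (A, C) is not completely observable.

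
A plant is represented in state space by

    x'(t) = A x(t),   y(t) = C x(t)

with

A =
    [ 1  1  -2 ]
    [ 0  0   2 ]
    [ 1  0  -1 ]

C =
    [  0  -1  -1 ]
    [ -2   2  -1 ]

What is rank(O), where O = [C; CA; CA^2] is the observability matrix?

3

CA = [[-1, 0, -1], [-3, -2, 9]]
CA^2 = [[-2, -1, 3], [6, -3, -7]]
Observability matrix O = [C; CA; CA^2] = [[0, -1, -1], [-2, 2, -1], [-1, 0, -1], [-3, -2, 9], [-2, -1, 3], [6, -3, -7]]
Take the 3×3 submatrix of O formed by rows 1, 2, 3: [[0, -1, -1], [-2, 2, -1], [-1, 0, -1]]. Its determinant is 0·(2·(-1) - (-1)·0) - (-1)·((-2)·(-1) - (-1)·(-1)) + (-1)·((-2)·0 - 2·(-1)) = 0·(-2) - (-1)·1 + (-1)·2 = -1 ≠ 0.
So rank(O) ≥ 3; since O has 3 columns, rank(O) = 3.
rank(O) = 3 = n, so the pair (A, C) is completely observable.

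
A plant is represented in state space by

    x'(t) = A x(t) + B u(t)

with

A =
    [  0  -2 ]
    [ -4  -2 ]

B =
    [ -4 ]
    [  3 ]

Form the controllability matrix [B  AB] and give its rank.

AB = [[-6], [10]]
Controllability matrix C = [B  AB] = [[-4, -6], [3, 10]]
det(C) = (-4)·10 - (-6)·3 = -40 - (-18) = -22 ≠ 0, so rank(C) = 2.
rank(C) = 2 = n, so the pair (A, B) is completely controllable.

2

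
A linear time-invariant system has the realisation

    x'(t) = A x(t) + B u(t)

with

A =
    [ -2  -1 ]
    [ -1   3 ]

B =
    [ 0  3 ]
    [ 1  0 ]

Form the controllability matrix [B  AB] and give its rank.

2

AB = [[-1, -6], [3, -3]]
Controllability matrix C = [B  AB] = [[0, 3, -1, -6], [1, 0, 3, -3]]
Take the 2×2 submatrix of C formed by columns 1, 2: [[0, 3], [1, 0]]. Its determinant is 0·0 - 3·1 = 0 - 3 = -3 ≠ 0.
So rank(C) ≥ 2; since C has 2 rows, rank(C) = 2.
rank(C) = 2 = n, so the pair (A, B) is completely controllable.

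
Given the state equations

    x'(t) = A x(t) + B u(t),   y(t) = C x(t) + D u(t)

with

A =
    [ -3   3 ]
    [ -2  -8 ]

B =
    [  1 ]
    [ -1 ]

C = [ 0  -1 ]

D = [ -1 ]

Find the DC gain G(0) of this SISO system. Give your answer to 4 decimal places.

G(0) = C(-A)^{-1}B + D = -C A^{-1} B + D.
det A = 30, so A^{-1} = (1/30)·adj(A) = [[-4/15, -1/10], [1/15, -1/10]]
A^{-1} B = [-1/6, 1/6]^T
C A^{-1} B = -1/6
G(0) = D - C A^{-1} B = -1 - (-1/6) = -5/6 ≈ -0.8333

-0.8333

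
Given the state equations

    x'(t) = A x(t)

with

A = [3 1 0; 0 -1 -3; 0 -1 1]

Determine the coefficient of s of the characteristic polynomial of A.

-4

Expand det(sI - A) for the 3×3 matrix.
p(s) = s^3 - 3s^2 - 4s + 12.
(Check: constant term = det(-A) = (-1)^3 det A = 12; coefficient of s^2 = -tr A = -3.)
The coefficient of s is -4.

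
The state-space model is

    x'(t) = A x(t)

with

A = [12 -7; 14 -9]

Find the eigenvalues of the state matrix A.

-2, 5

det(sI - A) = s^2 - (tr A)s + det A, with tr A = 12 + (-9) = 3 and det A = 12·(-9) - (-7)·14 = -108 - (-98) = -10.
So p(s) = det(sI - A) = s^2 - 3s - 10.
Factor s^2 - 3s - 10: two numbers with sum 3 and product -10 are 5 and -2, so s^2 - 3s - 10 = (s - 5)(s + 2).
Hence p(s) = (s - 5) (s + 2), with roots -2, 5.
At least one eigenvalue has non-negative real part, so the system is not asymptotically stable.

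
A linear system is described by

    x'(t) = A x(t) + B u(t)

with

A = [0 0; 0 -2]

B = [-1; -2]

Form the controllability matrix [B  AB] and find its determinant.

-4

AB = [[0], [4]]
Controllability matrix C = [B  AB] = [[-1, 0], [-2, 4]]
det(C) = (-1)·4 - 0·(-2) = -4 - 0 = -4
Since det(C) ≠ 0, rank(C) = 2 and the system is completely controllable.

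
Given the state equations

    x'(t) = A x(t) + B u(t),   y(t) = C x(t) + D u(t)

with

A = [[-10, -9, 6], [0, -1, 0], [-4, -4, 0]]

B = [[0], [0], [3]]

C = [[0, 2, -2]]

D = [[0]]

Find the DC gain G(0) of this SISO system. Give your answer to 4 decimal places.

-2.5000

G(0) = C(-A)^{-1}B + D = -C A^{-1} B + D.
det A = -24, so A^{-1} = (1/-24)·adj(A) = [[0, 1, -1/4], [0, -1, 0], [1/6, 1/6, -5/12]]
A^{-1} B = [-3/4, 0, -5/4]^T
C A^{-1} B = 5/2
G(0) = D - C A^{-1} B = 0 - (5/2) = -5/2 ≈ -2.5000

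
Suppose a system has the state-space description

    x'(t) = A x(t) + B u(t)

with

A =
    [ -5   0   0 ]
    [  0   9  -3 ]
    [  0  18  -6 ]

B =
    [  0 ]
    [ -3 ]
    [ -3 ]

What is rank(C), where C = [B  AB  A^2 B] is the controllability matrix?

AB = [[0], [-18], [-36]]
A^2B = [[0], [-54], [-108]]
Controllability matrix C = [B  AB  A^2B] = [[0, 0, 0], [-3, -18, -54], [-3, -36, -108]]
Row 1 of C is identically zero, so rank(C) ≤ 2.
The 2×2 minor from rows 2, 3, columns 1, 2 is (-3)·(-36) - (-18)·(-3) = 108 - 54 = 54 ≠ 0, so rank(C) = 2.
rank(C) = 2 < n = 3, so the pair (A, B) is not completely controllable.

2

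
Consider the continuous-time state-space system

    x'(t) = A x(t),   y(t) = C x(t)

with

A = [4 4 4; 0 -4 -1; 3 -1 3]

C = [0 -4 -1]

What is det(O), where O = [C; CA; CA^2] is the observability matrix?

CA = [[-3, 17, 1]]
CA^2 = [[-9, -81, -26]]
Observability matrix O = [C; CA; CA^2] = [[0, -4, -1], [-3, 17, 1], [-9, -81, -26]]
Expanding along the first row, det(O) = 0·(17·(-26) - 1·(-81)) - (-4)·((-3)·(-26) - 1·(-9)) + (-1)·((-3)·(-81) - 17·(-9)) = 0·(-361) - (-4)·87 + (-1)·396 = -48
Since det(O) ≠ 0, rank(O) = 3 and the system is completely observable.

-48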